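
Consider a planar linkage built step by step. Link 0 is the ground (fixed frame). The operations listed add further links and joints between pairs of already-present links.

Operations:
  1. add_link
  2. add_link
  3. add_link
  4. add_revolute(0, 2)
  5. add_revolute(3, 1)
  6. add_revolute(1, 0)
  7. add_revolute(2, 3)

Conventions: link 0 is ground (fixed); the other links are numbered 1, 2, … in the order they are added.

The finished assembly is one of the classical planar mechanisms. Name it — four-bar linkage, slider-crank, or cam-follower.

links: 4 (incl. ground); joints: 4 revolute, 0 prismatic, 0 higher (cam) pair, forming one closed loop
4 links in a single 4R loop → four-bar linkage

four-bar linkage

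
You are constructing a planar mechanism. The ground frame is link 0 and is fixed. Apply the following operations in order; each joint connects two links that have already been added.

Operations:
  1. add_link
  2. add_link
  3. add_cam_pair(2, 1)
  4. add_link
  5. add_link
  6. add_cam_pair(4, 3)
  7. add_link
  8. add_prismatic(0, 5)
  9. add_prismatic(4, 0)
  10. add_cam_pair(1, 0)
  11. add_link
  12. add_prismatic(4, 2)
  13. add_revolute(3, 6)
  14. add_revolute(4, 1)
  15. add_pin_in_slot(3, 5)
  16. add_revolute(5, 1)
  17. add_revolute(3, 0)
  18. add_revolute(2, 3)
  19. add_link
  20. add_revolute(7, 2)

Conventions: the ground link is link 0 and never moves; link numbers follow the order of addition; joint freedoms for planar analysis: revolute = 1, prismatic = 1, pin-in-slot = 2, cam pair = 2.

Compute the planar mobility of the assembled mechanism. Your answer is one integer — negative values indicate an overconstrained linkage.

link 0 = ground. State L|J1|J2 = 1|0|0
+link1  2|0|0
+link2  3|0|0
C(2,1) f=2→J2  3|0|1
+link3  4|0|1
+link4  5|0|1
C(4,3) f=2→J2  5|0|2
+link5  6|0|2
P(0,5) f=1→J1  6|1|2
P(4,0) f=1→J1  6|2|2
C(1,0) f=2→J2  6|2|3
+link6  7|2|3
P(4,2) f=1→J1  7|3|3
R(3,6) f=1→J1  7|4|3
R(4,1) f=1→J1  7|5|3
PS(3,5) f=2→J2  7|5|4
R(5,1) f=1→J1  7|6|4
R(3,0) f=1→J1  7|7|4
R(2,3) f=1→J1  7|8|4
+link7  8|8|4
R(7,2) f=1→J1  8|9|4
M = 3(8−1)−2·9−4 = 21−18−4 = -1

M = -1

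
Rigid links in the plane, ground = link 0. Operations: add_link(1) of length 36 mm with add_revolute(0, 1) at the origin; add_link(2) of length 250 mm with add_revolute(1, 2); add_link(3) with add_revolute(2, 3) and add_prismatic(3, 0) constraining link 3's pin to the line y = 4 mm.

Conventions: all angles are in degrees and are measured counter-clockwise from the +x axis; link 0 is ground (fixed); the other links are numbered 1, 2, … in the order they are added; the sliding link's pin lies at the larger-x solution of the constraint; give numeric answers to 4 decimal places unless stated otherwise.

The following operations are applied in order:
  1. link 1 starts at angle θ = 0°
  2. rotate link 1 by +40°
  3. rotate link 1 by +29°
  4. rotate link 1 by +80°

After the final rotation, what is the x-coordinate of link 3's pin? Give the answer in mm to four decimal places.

geometry: r = 36 mm, L = 250 mm, e = 4 mm; θ starts at 0°
rotate link 1 by +40°: θ ← 0° +40° = 40°
rotate link 1 by +29°: θ ← 40° +29° = 69°
rotate link 1 by +80°: θ ← 69° +80° = 149°
crank pin P = (r cos θ, r sin θ) = (-30.858023, 18.541371)
h = r sin θ − e = 18.541371 − 4 = 14.541371
x = r cos θ + √(L² − h²) = -30.858023 + 249.576739 = 218.718716

218.7187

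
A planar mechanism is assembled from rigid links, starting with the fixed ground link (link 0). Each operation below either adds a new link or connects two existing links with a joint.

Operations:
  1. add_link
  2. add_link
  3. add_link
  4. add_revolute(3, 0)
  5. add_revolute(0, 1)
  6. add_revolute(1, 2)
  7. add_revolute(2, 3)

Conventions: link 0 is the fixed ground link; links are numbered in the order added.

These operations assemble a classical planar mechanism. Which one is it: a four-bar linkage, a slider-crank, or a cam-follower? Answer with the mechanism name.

links: 4 (incl. ground); joints: 4 revolute, 0 prismatic, 0 higher (cam) pair, forming one closed loop
4 links in a single 4R loop → four-bar linkage

four-bar linkage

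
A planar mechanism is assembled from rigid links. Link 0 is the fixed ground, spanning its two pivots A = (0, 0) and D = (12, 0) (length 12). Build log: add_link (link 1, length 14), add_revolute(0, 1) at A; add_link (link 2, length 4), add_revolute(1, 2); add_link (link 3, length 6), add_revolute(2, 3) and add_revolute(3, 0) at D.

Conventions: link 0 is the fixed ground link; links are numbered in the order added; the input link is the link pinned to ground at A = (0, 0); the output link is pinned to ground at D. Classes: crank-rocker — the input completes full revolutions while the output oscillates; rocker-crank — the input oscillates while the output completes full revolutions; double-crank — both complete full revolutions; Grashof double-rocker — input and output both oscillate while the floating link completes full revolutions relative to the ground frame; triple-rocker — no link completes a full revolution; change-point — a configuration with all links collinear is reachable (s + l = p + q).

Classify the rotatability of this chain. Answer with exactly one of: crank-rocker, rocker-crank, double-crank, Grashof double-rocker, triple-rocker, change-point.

lengths: ground=12, input=14, coupler=4, output=6
sorted: s=4 (shortest), l=14 (longest), p+q=18
s + l = 18 vs p + q = 18
s + l = p + q → change-point (collinear configuration reachable)

change-point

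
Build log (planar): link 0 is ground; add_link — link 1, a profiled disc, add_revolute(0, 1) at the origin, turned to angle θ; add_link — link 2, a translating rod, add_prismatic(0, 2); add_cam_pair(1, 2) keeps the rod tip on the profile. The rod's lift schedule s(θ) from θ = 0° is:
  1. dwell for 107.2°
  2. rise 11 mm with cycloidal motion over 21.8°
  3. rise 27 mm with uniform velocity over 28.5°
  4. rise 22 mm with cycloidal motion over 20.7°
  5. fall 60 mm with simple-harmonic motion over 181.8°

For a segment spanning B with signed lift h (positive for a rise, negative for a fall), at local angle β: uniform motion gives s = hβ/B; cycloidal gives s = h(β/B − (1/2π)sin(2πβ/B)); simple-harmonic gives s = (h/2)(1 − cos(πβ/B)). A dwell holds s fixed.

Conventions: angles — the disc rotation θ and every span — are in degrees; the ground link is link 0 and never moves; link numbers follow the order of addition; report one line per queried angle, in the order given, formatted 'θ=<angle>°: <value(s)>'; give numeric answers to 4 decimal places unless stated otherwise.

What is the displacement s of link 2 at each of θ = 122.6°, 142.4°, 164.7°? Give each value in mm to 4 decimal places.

seg 1 [0°–107.2°] dwell: s stays 0.0000
seg 2 [107.2°–129°] cycloidal, h=11: θ=122.6° here. β=15.4, B=21.8. 11·(0.7064 − sin(2π·0.7064)/(2π)) = 9.4561 → s = 9.4561
seg 2 [107.2°–129°] cycloidal, h=11: full span → s += 11 → s = 11.0000
seg 3 [129°–157.5°] uniform, h=27: θ=142.4° here. β=13.4, B=28.5. 27·13.4/28.5 = 12.6947 → s = 23.6947
seg 3 [129°–157.5°] uniform, h=27: full span → s += 27 → s = 38.0000
seg 4 [157.5°–178.2°] cycloidal, h=22: θ=164.7° here. β=7.2, B=20.7. 22·(0.3478 − sin(2π·0.3478)/(2π)) = 4.7916 → s = 42.7916

θ=122.6°: 9.4561
θ=142.4°: 23.6947
θ=164.7°: 42.7916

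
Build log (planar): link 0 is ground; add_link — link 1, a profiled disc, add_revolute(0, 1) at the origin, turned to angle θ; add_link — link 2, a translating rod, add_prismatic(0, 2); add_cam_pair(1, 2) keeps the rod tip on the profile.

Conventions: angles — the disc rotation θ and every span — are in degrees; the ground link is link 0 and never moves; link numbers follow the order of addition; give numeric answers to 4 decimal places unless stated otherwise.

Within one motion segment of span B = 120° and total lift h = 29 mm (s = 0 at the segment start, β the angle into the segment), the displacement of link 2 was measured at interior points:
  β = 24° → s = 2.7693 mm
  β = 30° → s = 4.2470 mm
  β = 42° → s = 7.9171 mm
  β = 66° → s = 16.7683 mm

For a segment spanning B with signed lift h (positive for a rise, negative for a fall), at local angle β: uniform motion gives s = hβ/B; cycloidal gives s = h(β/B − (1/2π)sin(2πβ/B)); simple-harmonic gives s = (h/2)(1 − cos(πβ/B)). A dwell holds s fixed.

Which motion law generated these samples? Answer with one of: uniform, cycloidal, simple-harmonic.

candidates at β/B = r: uniform s = h·r (linear in β); cycloidal s = h·(r − sin(2πr)/(2π)); simple-harmonic s = (h/2)(1 − cos(πr))
β=24°: printed 2.7693 | uniform 5.8000, cycloidal 1.4104, simple-harmonic 2.7693
β=30°: printed 4.2470 | uniform 7.2500, cycloidal 2.6345, simple-harmonic 4.2470
β=42°: printed 7.9171 | uniform 10.1500, cycloidal 6.4160, simple-harmonic 7.9171
β=66°: printed 16.7683 | uniform 15.9500, cycloidal 17.3763, simple-harmonic 16.7683
only one law matches every sample → simple-harmonic

simple-harmonic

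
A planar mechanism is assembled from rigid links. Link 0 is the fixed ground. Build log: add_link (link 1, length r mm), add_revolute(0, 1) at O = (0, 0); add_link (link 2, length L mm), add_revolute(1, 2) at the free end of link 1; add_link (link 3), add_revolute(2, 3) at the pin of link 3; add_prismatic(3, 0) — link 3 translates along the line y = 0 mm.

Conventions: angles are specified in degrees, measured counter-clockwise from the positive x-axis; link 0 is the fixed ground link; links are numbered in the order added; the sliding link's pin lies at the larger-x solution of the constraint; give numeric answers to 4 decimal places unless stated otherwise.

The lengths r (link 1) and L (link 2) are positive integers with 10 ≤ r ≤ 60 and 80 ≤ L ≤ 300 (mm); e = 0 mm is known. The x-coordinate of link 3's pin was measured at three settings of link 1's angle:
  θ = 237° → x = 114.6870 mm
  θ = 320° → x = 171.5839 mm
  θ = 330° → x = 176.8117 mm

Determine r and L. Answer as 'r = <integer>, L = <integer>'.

constraint per measurement: (x − r cos θ)² + (r sin θ − e)² = L²
subtracting the θ₁ and θ₂ equations cancels the r² and L² terms:
r = (x₁² − x₂²) / (2[(x₁cos θ₁ + e sin θ₁) − (x₂cos θ₂ + e sin θ₂)]) = 42.0000 → r = 42
L² = (x₁ − r cos θ₁)² + (r sin θ₁ − e)² = 20164.0014 → L = 142.0000 → L = 142
check at θ₃=330°: x = 176.8117 (printed 176.8117) ✓

r = 42, L = 142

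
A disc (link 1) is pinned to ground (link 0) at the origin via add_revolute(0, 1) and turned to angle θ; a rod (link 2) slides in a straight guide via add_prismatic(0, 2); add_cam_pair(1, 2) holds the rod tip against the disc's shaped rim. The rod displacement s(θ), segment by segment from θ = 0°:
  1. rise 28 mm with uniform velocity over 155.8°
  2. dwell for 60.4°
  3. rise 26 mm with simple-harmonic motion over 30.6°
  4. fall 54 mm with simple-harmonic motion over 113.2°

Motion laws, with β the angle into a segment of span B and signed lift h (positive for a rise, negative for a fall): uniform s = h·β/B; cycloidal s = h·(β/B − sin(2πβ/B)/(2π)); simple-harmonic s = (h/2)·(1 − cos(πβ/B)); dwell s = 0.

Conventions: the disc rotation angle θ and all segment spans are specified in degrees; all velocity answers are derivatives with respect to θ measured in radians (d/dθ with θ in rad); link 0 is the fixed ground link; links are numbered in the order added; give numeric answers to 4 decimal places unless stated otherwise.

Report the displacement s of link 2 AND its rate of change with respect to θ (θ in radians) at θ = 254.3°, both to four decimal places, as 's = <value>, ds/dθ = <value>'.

segment 1 (0° to 155.8°, uniform, h = 28) is passed completely: s = 0.0000 + (28) = 28.0000
segment 2 (155.8° to 216.2°, dwell): s unchanged at 28.0000
segment 3 (216.2° to 246.8°, simple-harmonic, h = 26) is passed completely: s = 28.0000 + (26) = 54.0000
θ = 254.3° falls in segment 4 (246.8° to 360°, simple-harmonic, h = -54): β = 254.3 − 246.8 = 7.5°, B = 113.2°; Δs = -54/2·(1 − cos(π·0.0663)) = -0.5828; s = 54.0000 − 0.5828 = 53.4172
velocity in seg [246.8°–360°] (simple-harmonic), θ in radians: β = 7.5° = 0.1309 rad, B = 113.2° = 1.9757 rad; ds/dθ = (πh/(2B)) sin(πβ/B) = (π·(-54)/(2·1.9757)) sin(π·0.0663) = -8.871848 mm/rad

s = 53.4172, ds/dθ = -8.8718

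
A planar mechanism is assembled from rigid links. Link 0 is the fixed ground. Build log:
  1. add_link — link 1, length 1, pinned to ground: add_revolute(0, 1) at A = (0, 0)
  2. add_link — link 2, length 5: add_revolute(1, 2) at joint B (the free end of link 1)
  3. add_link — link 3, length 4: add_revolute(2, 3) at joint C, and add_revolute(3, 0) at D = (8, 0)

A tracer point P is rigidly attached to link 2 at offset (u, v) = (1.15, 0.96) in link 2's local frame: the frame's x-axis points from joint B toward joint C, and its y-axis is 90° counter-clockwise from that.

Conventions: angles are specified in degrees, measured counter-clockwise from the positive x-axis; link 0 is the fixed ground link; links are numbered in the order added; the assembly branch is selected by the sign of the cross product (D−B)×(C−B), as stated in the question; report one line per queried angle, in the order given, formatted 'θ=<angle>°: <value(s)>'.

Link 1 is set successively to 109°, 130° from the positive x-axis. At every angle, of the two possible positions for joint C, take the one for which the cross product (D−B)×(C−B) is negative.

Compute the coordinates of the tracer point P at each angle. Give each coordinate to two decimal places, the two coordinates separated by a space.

A=(0,0), D=(8.00,0)
θ=109°: B = A + 1.00·(cos109°, sin109°) = (-0.3256, 0.9455)
θ=109°: |BD| = 8.3791
θ=109°: circle(B,5.00) ∩ circle(D,4.00): a=4.7266, h=1.6307
θ=109°:   candidates: C₊=(4.5549,2.0325) cross=13.664; C₋=(4.1868,-1.2082) cross=-13.664
θ=109°:   branch - wants cross < 0 → take C=(4.1868,-1.2082) (cross=-13.664)
θ=109°: ex = (C−B)/|BC| = (0.9025,-0.4307); ey = (0.4307,0.9025)
θ=109°: P = B + 1.15·ex + 0.96·ey = (1.1258,1.3166)
θ=130°: B = A + 1.00·(cos130°, sin130°) = (-0.6428, 0.7660)
θ=130°: |BD| = 8.6767
θ=130°: circle(B,5.00) ∩ circle(D,4.00): a=4.8570, h=1.1874
θ=130°:   candidates: C₊=(4.3000,1.5200) cross=10.303; C₋=(4.0904,-0.8455) cross=-10.303
θ=130°:   branch - wants cross < 0 → take C=(4.0904,-0.8455) (cross=-10.303)
θ=130°: ex = (C−B)/|BC| = (0.9466,-0.3223); ey = (0.3223,0.9466)
θ=130°: P = B + 1.15·ex + 0.96·ey = (0.7553,1.3042)

θ=109°: 1.13 1.32
θ=130°: 0.76 1.30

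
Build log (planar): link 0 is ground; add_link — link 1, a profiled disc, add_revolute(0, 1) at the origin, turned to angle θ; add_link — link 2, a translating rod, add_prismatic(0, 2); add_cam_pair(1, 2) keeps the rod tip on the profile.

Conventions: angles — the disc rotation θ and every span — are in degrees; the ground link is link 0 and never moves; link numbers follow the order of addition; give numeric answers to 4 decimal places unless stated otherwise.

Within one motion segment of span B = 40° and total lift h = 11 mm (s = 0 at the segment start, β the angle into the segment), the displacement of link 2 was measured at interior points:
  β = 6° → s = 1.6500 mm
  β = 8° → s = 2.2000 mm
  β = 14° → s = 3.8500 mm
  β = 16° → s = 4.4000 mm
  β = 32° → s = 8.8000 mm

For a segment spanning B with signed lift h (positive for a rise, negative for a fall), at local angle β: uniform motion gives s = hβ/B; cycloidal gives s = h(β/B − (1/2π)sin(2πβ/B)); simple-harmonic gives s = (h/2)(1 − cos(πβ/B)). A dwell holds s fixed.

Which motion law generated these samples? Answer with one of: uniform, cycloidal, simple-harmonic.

candidates at β/B = r: uniform s = h·r (linear in β); cycloidal s = h·(r − sin(2πr)/(2π)); simple-harmonic s = (h/2)(1 − cos(πr))
β=6°: printed 1.6500 | uniform 1.6500, cycloidal 0.2337, simple-harmonic 0.5995
β=8°: printed 2.2000 | uniform 2.2000, cycloidal 0.5350, simple-harmonic 1.0504
β=14°: printed 3.8500 | uniform 3.8500, cycloidal 2.4337, simple-harmonic 3.0031
β=16°: printed 4.4000 | uniform 4.4000, cycloidal 3.3710, simple-harmonic 3.8004
β=32°: printed 8.8000 | uniform 8.8000, cycloidal 10.4650, simple-harmonic 9.9496
only one law matches every sample → uniform

uniform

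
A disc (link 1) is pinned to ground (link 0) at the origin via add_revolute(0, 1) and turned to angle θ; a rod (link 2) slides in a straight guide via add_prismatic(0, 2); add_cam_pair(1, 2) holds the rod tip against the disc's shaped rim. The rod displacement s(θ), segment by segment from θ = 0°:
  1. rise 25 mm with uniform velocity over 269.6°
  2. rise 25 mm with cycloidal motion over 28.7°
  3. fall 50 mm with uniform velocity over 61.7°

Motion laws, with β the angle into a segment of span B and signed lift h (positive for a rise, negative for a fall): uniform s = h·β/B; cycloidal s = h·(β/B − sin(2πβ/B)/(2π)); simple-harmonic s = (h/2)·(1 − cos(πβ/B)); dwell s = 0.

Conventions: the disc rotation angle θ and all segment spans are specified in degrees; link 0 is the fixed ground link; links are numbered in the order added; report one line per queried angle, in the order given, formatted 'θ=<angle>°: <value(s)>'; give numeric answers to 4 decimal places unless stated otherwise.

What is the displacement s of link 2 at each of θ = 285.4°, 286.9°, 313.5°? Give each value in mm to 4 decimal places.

segment 1 (0° to 269.6°, uniform, h = 25) is passed completely: s = 0.0000 + (25) = 25.0000
θ = 285.4° falls in segment 2 (269.6° to 298.3°, cycloidal, h = 25): β = 285.4 − 269.6 = 15.8°, B = 28.7°; Δs = 25·(0.5505 − sin(2π·0.5505)/(2π)) = 15.0050; s = 25.0000 + 15.0050 = 40.0050
θ = 286.9° falls in segment 2 (269.6° to 298.3°, cycloidal, h = 25): β = 286.9 − 269.6 = 17.3°, B = 28.7°; Δs = 25·(0.6028 − sin(2π·0.6028)/(2π)) = 17.4644; s = 25.0000 + 17.4644 = 42.4644
segment 2 (269.6° to 298.3°, cycloidal, h = 25) is passed completely: s = 25.0000 + (25) = 50.0000
θ = 313.5° falls in segment 3 (298.3° to 360°, uniform, h = -50): β = 313.5 − 298.3 = 15.2°, B = 61.7°; Δs = -50·15.2/61.7 = -12.3177; s = 50.0000 − 12.3177 = 37.6823

θ=285.4°: 40.0050
θ=286.9°: 42.4644
θ=313.5°: 37.6823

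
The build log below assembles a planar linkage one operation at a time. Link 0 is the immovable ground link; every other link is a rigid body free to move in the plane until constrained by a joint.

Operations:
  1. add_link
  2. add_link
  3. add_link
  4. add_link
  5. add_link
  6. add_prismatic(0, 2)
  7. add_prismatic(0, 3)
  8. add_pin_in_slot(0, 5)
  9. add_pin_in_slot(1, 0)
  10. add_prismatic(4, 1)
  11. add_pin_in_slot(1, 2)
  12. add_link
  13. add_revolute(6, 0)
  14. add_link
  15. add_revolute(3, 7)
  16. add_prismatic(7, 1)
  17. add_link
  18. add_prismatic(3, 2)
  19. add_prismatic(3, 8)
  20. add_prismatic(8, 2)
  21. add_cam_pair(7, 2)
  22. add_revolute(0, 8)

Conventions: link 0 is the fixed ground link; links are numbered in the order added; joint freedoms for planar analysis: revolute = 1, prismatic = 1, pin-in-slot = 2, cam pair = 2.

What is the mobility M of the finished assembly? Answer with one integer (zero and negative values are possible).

L=1 J1=0 J2=0
add link → L=2 J1=0 J2=0
add link → L=3 J1=0 J2=0
add link → L=4 J1=0 J2=0
add link → L=5 J1=0 J2=0
add link → L=6 J1=0 J2=0
P@0,2 dof=1 J1 → L=6 J1=1 J2=0
P@0,3 dof=1 J1 → L=6 J1=2 J2=0
PS@0,5 dof=2 J2 → L=6 J1=2 J2=1
PS@1,0 dof=2 J2 → L=6 J1=2 J2=2
P@4,1 dof=1 J1 → L=6 J1=3 J2=2
PS@1,2 dof=2 J2 → L=6 J1=3 J2=3
add link → L=7 J1=3 J2=3
R@6,0 dof=1 J1 → L=7 J1=4 J2=3
add link → L=8 J1=4 J2=3
R@3,7 dof=1 J1 → L=8 J1=5 J2=3
P@7,1 dof=1 J1 → L=8 J1=6 J2=3
add link → L=9 J1=6 J2=3
P@3,2 dof=1 J1 → L=9 J1=7 J2=3
P@3,8 dof=1 J1 → L=9 J1=8 J2=3
P@8,2 dof=1 J1 → L=9 J1=9 J2=3
C@7,2 dof=2 J2 → L=9 J1=9 J2=4
R@0,8 dof=1 J1 → L=9 J1=10 J2=4
M=3(L−1)−2J1−J2=3·8−2·10−4=0

M = 0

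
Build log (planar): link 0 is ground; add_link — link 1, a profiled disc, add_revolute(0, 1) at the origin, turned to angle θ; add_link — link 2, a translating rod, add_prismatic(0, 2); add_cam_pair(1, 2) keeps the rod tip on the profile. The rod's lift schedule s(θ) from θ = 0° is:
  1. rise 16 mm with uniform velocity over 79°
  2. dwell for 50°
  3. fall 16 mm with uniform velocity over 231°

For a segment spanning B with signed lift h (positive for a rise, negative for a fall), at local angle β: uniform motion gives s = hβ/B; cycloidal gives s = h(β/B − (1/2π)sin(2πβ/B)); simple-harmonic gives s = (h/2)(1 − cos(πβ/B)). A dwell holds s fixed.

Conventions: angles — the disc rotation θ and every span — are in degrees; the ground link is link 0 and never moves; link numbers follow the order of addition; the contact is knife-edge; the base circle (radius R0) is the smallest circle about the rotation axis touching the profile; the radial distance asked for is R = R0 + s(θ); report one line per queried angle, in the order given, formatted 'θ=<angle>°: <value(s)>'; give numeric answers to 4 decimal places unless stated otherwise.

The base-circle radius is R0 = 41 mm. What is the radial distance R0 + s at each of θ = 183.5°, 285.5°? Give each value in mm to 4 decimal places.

seg 1 [0°–79°] uniform, h=16: full span → s += 16 → s = 16.0000
seg 2 [79°–129°] dwell: s stays 16.0000
seg 3 [129°–360°] uniform, h=-16: θ=183.5° here. β=54.5, B=231. -16·54.5/231 = -3.7749 → s = 12.2251
seg 3 [129°–360°] uniform, h=-16: θ=285.5° here. β=156.5, B=231. -16·156.5/231 = -10.8398 → s = 5.1602
θ=183.5°: R = R0 + s = 41 + 12.2251 = 53.2251
θ=285.5°: R = R0 + s = 41 + 5.1602 = 46.1602

θ=183.5°: 53.2251
θ=285.5°: 46.1602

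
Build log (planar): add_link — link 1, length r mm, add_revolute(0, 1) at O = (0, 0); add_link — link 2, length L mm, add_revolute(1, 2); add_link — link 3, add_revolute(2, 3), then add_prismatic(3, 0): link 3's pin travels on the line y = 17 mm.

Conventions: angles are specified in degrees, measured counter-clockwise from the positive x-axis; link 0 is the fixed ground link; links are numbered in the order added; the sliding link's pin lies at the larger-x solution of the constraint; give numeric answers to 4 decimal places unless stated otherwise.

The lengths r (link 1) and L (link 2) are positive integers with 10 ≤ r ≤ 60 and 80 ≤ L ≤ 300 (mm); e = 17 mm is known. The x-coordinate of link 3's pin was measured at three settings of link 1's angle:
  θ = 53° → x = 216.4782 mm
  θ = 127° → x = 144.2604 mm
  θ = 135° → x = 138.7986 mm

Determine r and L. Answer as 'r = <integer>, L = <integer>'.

constraint per measurement: (x − r cos θ)² + (r sin θ − e)² = L²
subtracting the θ₁ and θ₂ equations cancels the r² and L² terms:
r = (x₁² − x₂²) / (2[(x₁cos θ₁ + e sin θ₁) − (x₂cos θ₂ + e sin θ₂)]) = 60.0000 → r = 60
L² = (x₁ − r cos θ₁)² + (r sin θ₁ − e)² = 33489.0147 → L = 183.0000 → L = 183
check at θ₃=135°: x = 138.7986 (printed 138.7986) ✓

r = 60, L = 183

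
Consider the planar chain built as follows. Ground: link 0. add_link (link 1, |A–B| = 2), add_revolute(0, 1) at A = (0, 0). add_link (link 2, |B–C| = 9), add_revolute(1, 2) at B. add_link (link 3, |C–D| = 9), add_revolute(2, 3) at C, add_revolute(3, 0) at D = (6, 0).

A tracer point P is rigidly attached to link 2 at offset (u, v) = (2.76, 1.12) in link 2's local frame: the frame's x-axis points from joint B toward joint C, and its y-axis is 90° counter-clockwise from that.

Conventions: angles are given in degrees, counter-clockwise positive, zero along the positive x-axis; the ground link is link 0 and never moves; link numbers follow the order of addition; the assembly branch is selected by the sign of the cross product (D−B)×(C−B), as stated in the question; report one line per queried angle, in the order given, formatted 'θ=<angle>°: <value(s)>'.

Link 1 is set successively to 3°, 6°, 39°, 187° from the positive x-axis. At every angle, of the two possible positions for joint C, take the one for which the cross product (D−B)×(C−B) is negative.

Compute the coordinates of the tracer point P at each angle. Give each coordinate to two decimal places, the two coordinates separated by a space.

A=(0,0), D=(6.00,0)
θ=3°: B = A + 2.00·(cos3°, sin3°) = (1.9973, 0.1047)
θ=3°: |BD| = 4.0041
θ=3°: circle(B,9.00) ∩ circle(D,9.00): a=2.0021, h=8.7745
θ=3°:   candidates: C₊=(4.2280,8.8238) cross=35.134; C₋=(3.7693,-8.7192) cross=-35.134
θ=3°:   branch - wants cross < 0 → take C=(3.7693,-8.7192) (cross=-35.134)
θ=3°: ex = (C−B)/|BC| = (0.1969,-0.9804); ey = (0.9804,0.1969)
θ=3°: P = B + 2.76·ex + 1.12·ey = (3.6387,-2.3808)
θ=6°: B = A + 2.00·(cos6°, sin6°) = (1.9890, 0.2091)
θ=6°: |BD| = 4.0164
θ=6°: circle(B,9.00) ∩ circle(D,9.00): a=2.0082, h=8.7731
θ=6°:   candidates: C₊=(4.4512,8.8657) cross=35.236; C₋=(3.5379,-8.6567) cross=-35.236
θ=6°:   branch - wants cross < 0 → take C=(3.5379,-8.6567) (cross=-35.236)
θ=6°: ex = (C−B)/|BC| = (0.1721,-0.9851); ey = (0.9851,0.1721)
θ=6°: P = B + 2.76·ex + 1.12·ey = (3.5673,-2.3170)
θ=39°: B = A + 2.00·(cos39°, sin39°) = (1.5543, 1.2586)
θ=39°: |BD| = 4.6204
θ=39°: circle(B,9.00) ∩ circle(D,9.00): a=2.3102, h=8.6984
θ=39°:   candidates: C₊=(6.1467,8.9988) cross=40.191; C₋=(1.4076,-7.7402) cross=-40.191
θ=39°:   branch - wants cross < 0 → take C=(1.4076,-7.7402) (cross=-40.191)
θ=39°: ex = (C−B)/|BC| = (-0.0163,-0.9999); ey = (0.9999,-0.0163)
θ=39°: P = B + 2.76·ex + 1.12·ey = (2.6292,-1.5192)
θ=187°: B = A + 2.00·(cos187°, sin187°) = (-1.9851, -0.2437)
θ=187°: |BD| = 7.9888
θ=187°: circle(B,9.00) ∩ circle(D,9.00): a=3.9944, h=8.0650
θ=187°:   candidates: C₊=(1.7614,7.9394) cross=64.430; C₋=(2.2535,-8.1831) cross=-64.430
θ=187°:   branch - wants cross < 0 → take C=(2.2535,-8.1831) (cross=-64.430)
θ=187°: ex = (C−B)/|BC| = (0.4710,-0.8822); ey = (0.8822,0.4710)
θ=187°: P = B + 2.76·ex + 1.12·ey = (0.3028,-2.1510)

θ=3°: 3.64 -2.38
θ=6°: 3.57 -2.32
θ=39°: 2.63 -1.52
θ=187°: 0.30 -2.15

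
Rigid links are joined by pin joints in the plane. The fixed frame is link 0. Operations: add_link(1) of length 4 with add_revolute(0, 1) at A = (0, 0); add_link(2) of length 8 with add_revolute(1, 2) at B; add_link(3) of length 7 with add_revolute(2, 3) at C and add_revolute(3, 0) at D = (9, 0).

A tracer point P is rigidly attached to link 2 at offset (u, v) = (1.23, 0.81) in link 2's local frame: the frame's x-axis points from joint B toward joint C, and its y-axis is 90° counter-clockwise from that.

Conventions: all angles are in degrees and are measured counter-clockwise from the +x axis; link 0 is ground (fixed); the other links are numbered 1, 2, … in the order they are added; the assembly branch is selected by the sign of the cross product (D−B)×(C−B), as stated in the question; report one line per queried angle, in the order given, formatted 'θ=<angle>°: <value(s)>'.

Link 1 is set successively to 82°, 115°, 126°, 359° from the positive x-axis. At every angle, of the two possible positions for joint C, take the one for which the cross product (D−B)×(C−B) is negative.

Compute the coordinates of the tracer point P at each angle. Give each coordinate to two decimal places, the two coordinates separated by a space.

A=(0,0), D=(9.00,0)
θ=82°: B = A + 4.00·(cos82°, sin82°) = (0.5567, 3.9611)
θ=82°: |BD| = 9.3263
θ=82°: circle(B,8.00) ∩ circle(D,7.00): a=5.4673, h=5.8402
θ=82°:   candidates: C₊=(7.9869,6.9263) cross=54.468; C₋=(3.0259,-3.6483) cross=-54.468
θ=82°:   branch - wants cross < 0 → take C=(3.0259,-3.6483) (cross=-54.468)
θ=82°: ex = (C−B)/|BC| = (0.3087,-0.9512); ey = (0.9512,0.3087)
θ=82°: P = B + 1.23·ex + 0.81·ey = (1.7068,3.0411)
θ=115°: B = A + 4.00·(cos115°, sin115°) = (-1.6905, 3.6252)
θ=115°: |BD| = 11.2884
θ=115°: circle(B,8.00) ∩ circle(D,7.00): a=6.3086, h=4.9195
θ=115°:   candidates: C₊=(5.8638,6.2582) cross=55.533; C₋=(2.7041,-3.0597) cross=-55.533
θ=115°:   branch - wants cross < 0 → take C=(2.7041,-3.0597) (cross=-55.533)
θ=115°: ex = (C−B)/|BC| = (0.5493,-0.8356); ey = (0.8356,0.5493)
θ=115°: P = B + 1.23·ex + 0.81·ey = (-0.3380,3.0424)
θ=126°: B = A + 4.00·(cos126°, sin126°) = (-2.3511, 3.2361)
θ=126°: |BD| = 11.8034
θ=126°: circle(B,8.00) ∩ circle(D,7.00): a=6.5371, h=4.6115
θ=126°:   candidates: C₊=(5.1998,5.8786) cross=54.432; C₋=(2.6712,-2.9910) cross=-54.432
θ=126°:   branch - wants cross < 0 → take C=(2.6712,-2.9910) (cross=-54.432)
θ=126°: ex = (C−B)/|BC| = (0.6278,-0.7784); ey = (0.7784,0.6278)
θ=126°: P = B + 1.23·ex + 0.81·ey = (-0.9485,2.7872)
θ=359°: B = A + 4.00·(cos359°, sin359°) = (3.9994, -0.0698)
θ=359°: |BD| = 5.0011
θ=359°: circle(B,8.00) ∩ circle(D,7.00): a=4.0002, h=6.9281
θ=359°:   candidates: C₊=(7.9025,6.9134) cross=34.648; C₋=(8.0959,-6.9414) cross=-34.648
θ=359°:   branch - wants cross < 0 → take C=(8.0959,-6.9414) (cross=-34.648)
θ=359°: ex = (C−B)/|BC| = (0.5121,-0.8589); ey = (0.8589,0.5121)
θ=359°: P = B + 1.23·ex + 0.81·ey = (5.3250,-0.7115)

θ=82°: 1.71 3.04
θ=115°: -0.34 3.04
θ=126°: -0.95 2.79
θ=359°: 5.32 -0.71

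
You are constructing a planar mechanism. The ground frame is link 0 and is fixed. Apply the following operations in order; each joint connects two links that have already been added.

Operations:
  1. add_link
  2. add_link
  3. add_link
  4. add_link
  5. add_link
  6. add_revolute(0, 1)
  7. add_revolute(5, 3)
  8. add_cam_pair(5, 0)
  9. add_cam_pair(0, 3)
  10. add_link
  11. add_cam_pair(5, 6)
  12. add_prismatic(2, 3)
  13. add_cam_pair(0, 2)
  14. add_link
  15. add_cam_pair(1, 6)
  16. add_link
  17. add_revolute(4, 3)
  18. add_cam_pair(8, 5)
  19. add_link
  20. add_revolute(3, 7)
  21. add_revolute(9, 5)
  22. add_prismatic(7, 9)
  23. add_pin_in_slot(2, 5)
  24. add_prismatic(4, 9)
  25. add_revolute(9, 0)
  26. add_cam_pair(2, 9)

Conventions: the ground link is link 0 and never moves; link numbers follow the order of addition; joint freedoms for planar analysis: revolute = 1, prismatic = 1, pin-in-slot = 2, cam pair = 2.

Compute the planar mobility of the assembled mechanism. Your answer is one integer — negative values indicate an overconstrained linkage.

L=1 J1=0 J2=0
add link → L=2 J1=0 J2=0
add link → L=3 J1=0 J2=0
add link → L=4 J1=0 J2=0
add link → L=5 J1=0 J2=0
add link → L=6 J1=0 J2=0
R@0,1 dof=1 J1 → L=6 J1=1 J2=0
R@5,3 dof=1 J1 → L=6 J1=2 J2=0
C@5,0 dof=2 J2 → L=6 J1=2 J2=1
C@0,3 dof=2 J2 → L=6 J1=2 J2=2
add link → L=7 J1=2 J2=2
C@5,6 dof=2 J2 → L=7 J1=2 J2=3
P@2,3 dof=1 J1 → L=7 J1=3 J2=3
C@0,2 dof=2 J2 → L=7 J1=3 J2=4
add link → L=8 J1=3 J2=4
C@1,6 dof=2 J2 → L=8 J1=3 J2=5
add link → L=9 J1=3 J2=5
R@4,3 dof=1 J1 → L=9 J1=4 J2=5
C@8,5 dof=2 J2 → L=9 J1=4 J2=6
add link → L=10 J1=4 J2=6
R@3,7 dof=1 J1 → L=10 J1=5 J2=6
R@9,5 dof=1 J1 → L=10 J1=6 J2=6
P@7,9 dof=1 J1 → L=10 J1=7 J2=6
PS@2,5 dof=2 J2 → L=10 J1=7 J2=7
P@4,9 dof=1 J1 → L=10 J1=8 J2=7
R@9,0 dof=1 J1 → L=10 J1=9 J2=7
C@2,9 dof=2 J2 → L=10 J1=9 J2=8
M=3(L−1)−2J1−J2=3·9−2·9−8=1

M = 1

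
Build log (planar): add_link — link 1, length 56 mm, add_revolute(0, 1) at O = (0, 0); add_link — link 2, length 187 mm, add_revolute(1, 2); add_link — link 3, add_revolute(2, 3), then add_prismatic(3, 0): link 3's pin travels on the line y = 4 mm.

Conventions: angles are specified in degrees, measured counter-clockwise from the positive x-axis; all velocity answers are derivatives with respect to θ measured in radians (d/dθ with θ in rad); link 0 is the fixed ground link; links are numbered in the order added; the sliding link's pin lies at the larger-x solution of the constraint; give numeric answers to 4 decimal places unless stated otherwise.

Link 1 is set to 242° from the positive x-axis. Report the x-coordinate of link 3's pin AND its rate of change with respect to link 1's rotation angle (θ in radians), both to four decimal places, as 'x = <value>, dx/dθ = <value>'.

geometry: r = 56 mm, L = 187 mm, e = 4 mm
crank pin P = (r cos θ, r sin θ) = (-26.290408, -49.445065)
h = r sin θ − e = -49.445065 − 4 = -53.445065
x = r cos θ + √(L² − h²) = -26.290408 + 179.199958 = 152.909551
dx/dθ = −r sin θ − h·r cos θ/√(L² − h²) (θ in radians; h = -53.445065) = 41.604145

x = 152.9096, dx/dθ = 41.6041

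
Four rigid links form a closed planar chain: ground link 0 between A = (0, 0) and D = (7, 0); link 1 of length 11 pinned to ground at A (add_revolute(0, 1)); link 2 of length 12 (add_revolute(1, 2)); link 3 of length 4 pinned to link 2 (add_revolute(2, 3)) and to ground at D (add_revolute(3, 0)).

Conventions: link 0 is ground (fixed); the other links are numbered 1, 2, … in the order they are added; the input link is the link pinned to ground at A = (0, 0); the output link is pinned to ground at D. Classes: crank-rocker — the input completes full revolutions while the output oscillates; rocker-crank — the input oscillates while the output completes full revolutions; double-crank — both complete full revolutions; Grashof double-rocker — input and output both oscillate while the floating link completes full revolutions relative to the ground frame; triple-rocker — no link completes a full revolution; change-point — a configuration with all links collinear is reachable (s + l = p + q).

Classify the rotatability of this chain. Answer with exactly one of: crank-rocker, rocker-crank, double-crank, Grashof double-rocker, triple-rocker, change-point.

lengths: ground=7, input=11, coupler=12, output=4
sorted: s=4 (shortest), l=12 (longest), p+q=18
s + l = 16 vs p + q = 18
s + l < p + q (Grashof) with shortest = output link → rocker-crank

rocker-crank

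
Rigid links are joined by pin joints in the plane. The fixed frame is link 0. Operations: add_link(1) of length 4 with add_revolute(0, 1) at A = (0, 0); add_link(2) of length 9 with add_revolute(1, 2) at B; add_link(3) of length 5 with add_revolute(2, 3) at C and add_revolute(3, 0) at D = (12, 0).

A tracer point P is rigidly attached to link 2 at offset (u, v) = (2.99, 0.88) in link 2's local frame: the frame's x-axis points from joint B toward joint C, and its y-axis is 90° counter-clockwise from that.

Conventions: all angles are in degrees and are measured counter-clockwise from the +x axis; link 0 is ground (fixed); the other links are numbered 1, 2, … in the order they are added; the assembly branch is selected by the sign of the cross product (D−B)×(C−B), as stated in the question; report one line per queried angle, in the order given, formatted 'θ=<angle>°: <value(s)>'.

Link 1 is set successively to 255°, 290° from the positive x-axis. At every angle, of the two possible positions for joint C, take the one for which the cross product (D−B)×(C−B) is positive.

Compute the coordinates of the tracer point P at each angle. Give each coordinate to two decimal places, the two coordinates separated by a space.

A=(0,0), D=(12.00,0)
θ=255°: B = A + 4.00·(cos255°, sin255°) = (-1.0353, -3.8637)
θ=255°: |BD| = 13.5958
θ=255°: circle(B,9.00) ∩ circle(D,5.00): a=8.8574, h=1.5959
θ=255°:   candidates: C₊=(7.0034,0.1835) cross=21.698; C₋=(7.9104,-2.8767) cross=-21.698
θ=255°:   branch + wants cross > 0 → take C=(7.0034,0.1835) (cross=21.698)
θ=255°: ex = (C−B)/|BC| = (0.8932,0.4497); ey = (-0.4497,0.8932)
θ=255°: P = B + 2.99·ex + 0.88·ey = (1.2396,-1.7331)
θ=290°: B = A + 4.00·(cos290°, sin290°) = (1.3681, -3.7588)
θ=290°: |BD| = 11.2768
θ=290°: circle(B,9.00) ∩ circle(D,5.00): a=8.1214, h=3.8786
θ=290°:   candidates: C₊=(7.7322,2.6050) cross=43.738; C₋=(10.3178,-4.7085) cross=-43.738
θ=290°:   branch + wants cross > 0 → take C=(7.7322,2.6050) (cross=43.738)
θ=290°: ex = (C−B)/|BC| = (0.7071,0.7071); ey = (-0.7071,0.7071)
θ=290°: P = B + 2.99·ex + 0.88·ey = (2.8602,-1.0223)

θ=255°: 1.24 -1.73
θ=290°: 2.86 -1.02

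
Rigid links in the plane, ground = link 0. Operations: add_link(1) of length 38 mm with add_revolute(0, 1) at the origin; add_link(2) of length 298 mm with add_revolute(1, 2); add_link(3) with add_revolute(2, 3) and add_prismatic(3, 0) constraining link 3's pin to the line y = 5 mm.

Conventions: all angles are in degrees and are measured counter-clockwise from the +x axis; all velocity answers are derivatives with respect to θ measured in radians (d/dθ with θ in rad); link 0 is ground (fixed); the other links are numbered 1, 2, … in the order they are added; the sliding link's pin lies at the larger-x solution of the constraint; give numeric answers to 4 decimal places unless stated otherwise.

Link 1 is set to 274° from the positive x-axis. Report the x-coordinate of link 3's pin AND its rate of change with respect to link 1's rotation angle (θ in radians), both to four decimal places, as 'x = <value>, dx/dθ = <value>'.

geometry: r = 38 mm, L = 298 mm, e = 5 mm
crank pin P = (r cos θ, r sin θ) = (2.650746, -37.907434)
h = r sin θ − e = -37.907434 − 5 = -42.907434
x = r cos θ + √(L² − h²) = 2.650746 + 294.894815 = 297.545561
dx/dθ = −r sin θ − h·r cos θ/√(L² − h²) (θ in radians; h = -42.907434) = 38.293120

x = 297.5456, dx/dθ = 38.2931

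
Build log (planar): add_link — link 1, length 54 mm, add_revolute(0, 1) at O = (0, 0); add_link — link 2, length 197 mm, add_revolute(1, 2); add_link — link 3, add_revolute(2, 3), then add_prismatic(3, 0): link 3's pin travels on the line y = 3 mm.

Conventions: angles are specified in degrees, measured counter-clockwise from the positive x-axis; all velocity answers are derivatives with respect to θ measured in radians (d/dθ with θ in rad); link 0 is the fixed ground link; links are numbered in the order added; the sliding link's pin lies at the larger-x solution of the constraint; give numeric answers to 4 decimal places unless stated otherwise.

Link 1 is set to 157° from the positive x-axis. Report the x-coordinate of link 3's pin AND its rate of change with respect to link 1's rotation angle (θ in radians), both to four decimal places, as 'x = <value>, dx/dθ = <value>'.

geometry: r = 54 mm, L = 197 mm, e = 3 mm
crank pin P = (r cos θ, r sin θ) = (-49.707262, 21.099481)
h = r sin θ − e = 21.099481 − 3 = 18.099481
x = r cos θ + √(L² − h²) = -49.707262 + 196.166788 = 146.459526
dx/dθ = −r sin θ − h·r cos θ/√(L² − h²) (θ in radians; h = 18.099481) = -16.513202

x = 146.4595, dx/dθ = -16.5132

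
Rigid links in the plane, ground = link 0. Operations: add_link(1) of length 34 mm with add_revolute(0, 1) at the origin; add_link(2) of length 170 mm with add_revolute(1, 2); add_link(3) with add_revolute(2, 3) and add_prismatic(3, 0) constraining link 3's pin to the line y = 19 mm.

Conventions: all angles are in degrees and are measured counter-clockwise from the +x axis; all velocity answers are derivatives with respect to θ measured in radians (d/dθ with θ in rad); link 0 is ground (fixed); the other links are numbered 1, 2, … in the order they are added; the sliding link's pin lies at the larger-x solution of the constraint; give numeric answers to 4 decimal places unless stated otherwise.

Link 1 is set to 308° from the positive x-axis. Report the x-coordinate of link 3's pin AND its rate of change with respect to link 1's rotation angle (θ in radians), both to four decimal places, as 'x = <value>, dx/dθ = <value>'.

geometry: r = 34 mm, L = 170 mm, e = 19 mm
crank pin P = (r cos θ, r sin θ) = (20.932490, -26.792366)
h = r sin θ − e = -26.792366 − 19 = -45.792366
x = r cos θ + √(L² − h²) = 20.932490 + 163.716399 = 184.648889
dx/dθ = −r sin θ − h·r cos θ/√(L² − h²) (θ in radians; h = -45.792366) = 32.647297

x = 184.6489, dx/dθ = 32.6473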